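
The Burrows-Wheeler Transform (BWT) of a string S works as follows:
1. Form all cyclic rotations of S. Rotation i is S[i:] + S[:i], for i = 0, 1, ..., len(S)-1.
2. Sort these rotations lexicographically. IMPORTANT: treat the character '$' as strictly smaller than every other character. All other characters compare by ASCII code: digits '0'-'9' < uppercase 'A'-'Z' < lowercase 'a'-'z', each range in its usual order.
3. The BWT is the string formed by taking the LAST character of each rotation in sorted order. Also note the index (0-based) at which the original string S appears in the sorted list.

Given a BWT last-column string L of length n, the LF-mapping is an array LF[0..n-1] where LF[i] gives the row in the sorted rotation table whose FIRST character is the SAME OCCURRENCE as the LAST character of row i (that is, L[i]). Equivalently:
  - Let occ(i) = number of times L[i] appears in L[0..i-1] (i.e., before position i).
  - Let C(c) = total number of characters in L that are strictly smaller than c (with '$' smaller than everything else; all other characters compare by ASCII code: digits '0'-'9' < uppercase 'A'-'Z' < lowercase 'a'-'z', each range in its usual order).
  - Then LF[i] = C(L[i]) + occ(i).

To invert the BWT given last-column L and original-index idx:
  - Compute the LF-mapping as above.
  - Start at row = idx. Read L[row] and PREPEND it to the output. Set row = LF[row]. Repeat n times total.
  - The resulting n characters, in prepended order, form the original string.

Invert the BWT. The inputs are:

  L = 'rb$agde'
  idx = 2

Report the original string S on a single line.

LF mapping: 6 2 0 1 5 3 4
Walk LF starting at row 2, prepending L[row]:
  step 1: row=2, L[2]='$', prepend. Next row=LF[2]=0
  step 2: row=0, L[0]='r', prepend. Next row=LF[0]=6
  step 3: row=6, L[6]='e', prepend. Next row=LF[6]=4
  step 4: row=4, L[4]='g', prepend. Next row=LF[4]=5
  step 5: row=5, L[5]='d', prepend. Next row=LF[5]=3
  step 6: row=3, L[3]='a', prepend. Next row=LF[3]=1
  step 7: row=1, L[1]='b', prepend. Next row=LF[1]=2
Reversed output: badger$

Answer: badger$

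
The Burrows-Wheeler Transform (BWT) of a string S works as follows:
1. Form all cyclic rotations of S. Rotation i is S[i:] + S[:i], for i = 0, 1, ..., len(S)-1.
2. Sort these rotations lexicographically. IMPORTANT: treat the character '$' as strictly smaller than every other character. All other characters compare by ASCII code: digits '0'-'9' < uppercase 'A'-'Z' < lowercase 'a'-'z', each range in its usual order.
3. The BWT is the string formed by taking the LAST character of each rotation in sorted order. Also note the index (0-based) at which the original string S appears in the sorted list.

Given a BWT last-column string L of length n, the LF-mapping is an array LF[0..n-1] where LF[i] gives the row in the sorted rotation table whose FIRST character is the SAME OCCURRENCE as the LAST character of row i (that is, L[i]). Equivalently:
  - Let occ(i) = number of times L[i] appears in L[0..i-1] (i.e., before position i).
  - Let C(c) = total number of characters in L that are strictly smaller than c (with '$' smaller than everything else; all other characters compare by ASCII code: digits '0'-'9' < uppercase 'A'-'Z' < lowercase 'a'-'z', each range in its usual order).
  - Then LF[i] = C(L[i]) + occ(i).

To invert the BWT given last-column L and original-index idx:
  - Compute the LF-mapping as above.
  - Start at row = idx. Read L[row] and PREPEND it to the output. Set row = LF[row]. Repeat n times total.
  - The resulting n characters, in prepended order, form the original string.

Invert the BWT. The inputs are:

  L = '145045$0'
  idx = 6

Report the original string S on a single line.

Answer: 5054401$

Derivation:
LF mapping: 3 4 6 1 5 7 0 2
Walk LF starting at row 6, prepending L[row]:
  step 1: row=6, L[6]='$', prepend. Next row=LF[6]=0
  step 2: row=0, L[0]='1', prepend. Next row=LF[0]=3
  step 3: row=3, L[3]='0', prepend. Next row=LF[3]=1
  step 4: row=1, L[1]='4', prepend. Next row=LF[1]=4
  step 5: row=4, L[4]='4', prepend. Next row=LF[4]=5
  step 6: row=5, L[5]='5', prepend. Next row=LF[5]=7
  step 7: row=7, L[7]='0', prepend. Next row=LF[7]=2
  step 8: row=2, L[2]='5', prepend. Next row=LF[2]=6
Reversed output: 5054401$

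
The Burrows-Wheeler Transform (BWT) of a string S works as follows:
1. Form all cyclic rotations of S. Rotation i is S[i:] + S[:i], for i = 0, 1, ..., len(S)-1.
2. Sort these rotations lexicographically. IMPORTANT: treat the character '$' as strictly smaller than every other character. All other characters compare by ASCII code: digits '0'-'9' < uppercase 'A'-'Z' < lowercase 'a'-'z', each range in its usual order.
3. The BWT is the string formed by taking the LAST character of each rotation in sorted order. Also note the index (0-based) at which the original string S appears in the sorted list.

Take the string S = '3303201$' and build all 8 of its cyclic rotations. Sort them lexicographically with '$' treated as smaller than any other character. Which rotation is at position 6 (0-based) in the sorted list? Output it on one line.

Answer: 3201$330

Derivation:
All 8 rotations (rotation i = S[i:]+S[:i]):
  rot[0] = 3303201$
  rot[1] = 303201$3
  rot[2] = 03201$33
  rot[3] = 3201$330
  rot[4] = 201$3303
  rot[5] = 01$33032
  rot[6] = 1$330320
  rot[7] = $3303201
Sorted (with $ < everything):
  sorted[0] = $3303201
  sorted[1] = 01$33032
  sorted[2] = 03201$33
  sorted[3] = 1$330320
  sorted[4] = 201$3303
  sorted[5] = 303201$3
  sorted[6] = 3201$330
  sorted[7] = 3303201$
sorted[6] = 3201$330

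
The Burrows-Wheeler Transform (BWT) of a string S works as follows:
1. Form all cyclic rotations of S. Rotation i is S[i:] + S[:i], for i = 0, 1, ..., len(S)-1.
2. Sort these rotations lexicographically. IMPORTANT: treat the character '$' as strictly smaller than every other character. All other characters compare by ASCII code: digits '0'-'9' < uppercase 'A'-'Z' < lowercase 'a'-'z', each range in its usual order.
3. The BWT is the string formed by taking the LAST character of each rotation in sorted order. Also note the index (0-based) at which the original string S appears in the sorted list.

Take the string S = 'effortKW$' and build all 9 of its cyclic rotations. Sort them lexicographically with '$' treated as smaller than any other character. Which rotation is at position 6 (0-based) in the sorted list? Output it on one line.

Answer: ortKW$eff

Derivation:
All 9 rotations (rotation i = S[i:]+S[:i]):
  rot[0] = effortKW$
  rot[1] = ffortKW$e
  rot[2] = fortKW$ef
  rot[3] = ortKW$eff
  rot[4] = rtKW$effo
  rot[5] = tKW$effor
  rot[6] = KW$effort
  rot[7] = W$effortK
  rot[8] = $effortKW
Sorted (with $ < everything):
  sorted[0] = $effortKW
  sorted[1] = KW$effort
  sorted[2] = W$effortK
  sorted[3] = effortKW$
  sorted[4] = ffortKW$e
  sorted[5] = fortKW$ef
  sorted[6] = ortKW$eff
  sorted[7] = rtKW$effo
  sorted[8] = tKW$effor
sorted[6] = ortKW$eff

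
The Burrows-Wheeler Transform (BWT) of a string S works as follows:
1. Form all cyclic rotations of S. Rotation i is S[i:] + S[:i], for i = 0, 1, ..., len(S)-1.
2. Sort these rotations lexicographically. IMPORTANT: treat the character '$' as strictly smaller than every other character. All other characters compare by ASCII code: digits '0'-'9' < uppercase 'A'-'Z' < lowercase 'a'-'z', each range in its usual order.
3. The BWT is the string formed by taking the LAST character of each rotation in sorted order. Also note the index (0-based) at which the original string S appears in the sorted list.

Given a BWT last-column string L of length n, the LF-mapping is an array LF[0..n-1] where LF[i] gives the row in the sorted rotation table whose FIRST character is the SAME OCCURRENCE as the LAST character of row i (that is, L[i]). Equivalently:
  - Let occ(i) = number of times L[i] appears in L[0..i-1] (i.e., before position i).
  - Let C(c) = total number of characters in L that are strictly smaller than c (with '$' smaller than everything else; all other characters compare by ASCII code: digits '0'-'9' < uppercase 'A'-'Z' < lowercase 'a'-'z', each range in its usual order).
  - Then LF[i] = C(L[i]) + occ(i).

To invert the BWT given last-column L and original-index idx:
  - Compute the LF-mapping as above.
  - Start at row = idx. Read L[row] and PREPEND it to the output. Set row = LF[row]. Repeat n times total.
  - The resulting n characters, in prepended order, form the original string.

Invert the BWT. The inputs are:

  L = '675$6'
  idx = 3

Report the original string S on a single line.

LF mapping: 2 4 1 0 3
Walk LF starting at row 3, prepending L[row]:
  step 1: row=3, L[3]='$', prepend. Next row=LF[3]=0
  step 2: row=0, L[0]='6', prepend. Next row=LF[0]=2
  step 3: row=2, L[2]='5', prepend. Next row=LF[2]=1
  step 4: row=1, L[1]='7', prepend. Next row=LF[1]=4
  step 5: row=4, L[4]='6', prepend. Next row=LF[4]=3
Reversed output: 6756$

Answer: 6756$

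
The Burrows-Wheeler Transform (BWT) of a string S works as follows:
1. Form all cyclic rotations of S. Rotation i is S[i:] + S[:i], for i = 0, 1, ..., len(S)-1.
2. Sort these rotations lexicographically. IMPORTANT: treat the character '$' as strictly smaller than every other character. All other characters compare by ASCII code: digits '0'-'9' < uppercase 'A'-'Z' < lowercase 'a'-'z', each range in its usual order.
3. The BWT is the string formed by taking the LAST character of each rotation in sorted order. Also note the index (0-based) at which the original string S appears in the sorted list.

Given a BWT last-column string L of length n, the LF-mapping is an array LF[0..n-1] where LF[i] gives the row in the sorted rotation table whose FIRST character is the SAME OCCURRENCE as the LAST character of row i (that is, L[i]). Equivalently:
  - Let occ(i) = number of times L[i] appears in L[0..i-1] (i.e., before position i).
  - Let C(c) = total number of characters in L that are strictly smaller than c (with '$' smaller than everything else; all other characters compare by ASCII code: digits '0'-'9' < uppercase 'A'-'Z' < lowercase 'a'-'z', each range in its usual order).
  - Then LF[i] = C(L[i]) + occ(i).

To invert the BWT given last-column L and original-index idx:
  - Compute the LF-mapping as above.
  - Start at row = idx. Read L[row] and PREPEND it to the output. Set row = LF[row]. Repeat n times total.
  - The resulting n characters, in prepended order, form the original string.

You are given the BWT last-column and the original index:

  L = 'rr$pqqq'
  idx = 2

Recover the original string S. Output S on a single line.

LF mapping: 5 6 0 1 2 3 4
Walk LF starting at row 2, prepending L[row]:
  step 1: row=2, L[2]='$', prepend. Next row=LF[2]=0
  step 2: row=0, L[0]='r', prepend. Next row=LF[0]=5
  step 3: row=5, L[5]='q', prepend. Next row=LF[5]=3
  step 4: row=3, L[3]='p', prepend. Next row=LF[3]=1
  step 5: row=1, L[1]='r', prepend. Next row=LF[1]=6
  step 6: row=6, L[6]='q', prepend. Next row=LF[6]=4
  step 7: row=4, L[4]='q', prepend. Next row=LF[4]=2
Reversed output: qqrpqr$

Answer: qqrpqr$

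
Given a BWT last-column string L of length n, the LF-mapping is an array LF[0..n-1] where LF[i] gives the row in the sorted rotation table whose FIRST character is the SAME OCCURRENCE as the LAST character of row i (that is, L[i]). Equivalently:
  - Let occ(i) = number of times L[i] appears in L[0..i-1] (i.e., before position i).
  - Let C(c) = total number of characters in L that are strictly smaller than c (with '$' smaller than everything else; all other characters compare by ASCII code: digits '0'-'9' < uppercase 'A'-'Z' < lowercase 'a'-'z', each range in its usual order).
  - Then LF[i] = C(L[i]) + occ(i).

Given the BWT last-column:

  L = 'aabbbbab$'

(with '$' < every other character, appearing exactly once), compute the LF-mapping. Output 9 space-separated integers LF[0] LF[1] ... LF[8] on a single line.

Answer: 1 2 4 5 6 7 3 8 0

Derivation:
Char counts: '$':1, 'a':3, 'b':5
C (first-col start): C('$')=0, C('a')=1, C('b')=4
L[0]='a': occ=0, LF[0]=C('a')+0=1+0=1
L[1]='a': occ=1, LF[1]=C('a')+1=1+1=2
L[2]='b': occ=0, LF[2]=C('b')+0=4+0=4
L[3]='b': occ=1, LF[3]=C('b')+1=4+1=5
L[4]='b': occ=2, LF[4]=C('b')+2=4+2=6
L[5]='b': occ=3, LF[5]=C('b')+3=4+3=7
L[6]='a': occ=2, LF[6]=C('a')+2=1+2=3
L[7]='b': occ=4, LF[7]=C('b')+4=4+4=8
L[8]='$': occ=0, LF[8]=C('$')+0=0+0=0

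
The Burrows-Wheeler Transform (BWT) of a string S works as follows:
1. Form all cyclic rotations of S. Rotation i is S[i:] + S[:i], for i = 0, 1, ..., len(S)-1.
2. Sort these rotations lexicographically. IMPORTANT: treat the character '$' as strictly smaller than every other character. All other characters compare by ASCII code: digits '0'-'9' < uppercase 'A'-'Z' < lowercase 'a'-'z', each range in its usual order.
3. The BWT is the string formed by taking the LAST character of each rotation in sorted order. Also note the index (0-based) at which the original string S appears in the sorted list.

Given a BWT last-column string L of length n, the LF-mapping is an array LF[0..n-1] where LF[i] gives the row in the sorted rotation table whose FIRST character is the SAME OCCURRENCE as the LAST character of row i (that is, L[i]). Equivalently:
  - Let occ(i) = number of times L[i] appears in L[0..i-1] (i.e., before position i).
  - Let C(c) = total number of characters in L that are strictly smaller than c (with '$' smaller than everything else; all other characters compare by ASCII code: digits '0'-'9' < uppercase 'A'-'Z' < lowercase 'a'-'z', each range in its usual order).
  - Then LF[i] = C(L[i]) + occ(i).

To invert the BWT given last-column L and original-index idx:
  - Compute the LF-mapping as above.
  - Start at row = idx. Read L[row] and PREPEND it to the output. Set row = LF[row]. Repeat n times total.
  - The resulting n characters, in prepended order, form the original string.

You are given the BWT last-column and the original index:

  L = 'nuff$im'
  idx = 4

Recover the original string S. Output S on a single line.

Answer: muffin$

Derivation:
LF mapping: 5 6 1 2 0 3 4
Walk LF starting at row 4, prepending L[row]:
  step 1: row=4, L[4]='$', prepend. Next row=LF[4]=0
  step 2: row=0, L[0]='n', prepend. Next row=LF[0]=5
  step 3: row=5, L[5]='i', prepend. Next row=LF[5]=3
  step 4: row=3, L[3]='f', prepend. Next row=LF[3]=2
  step 5: row=2, L[2]='f', prepend. Next row=LF[2]=1
  step 6: row=1, L[1]='u', prepend. Next row=LF[1]=6
  step 7: row=6, L[6]='m', prepend. Next row=LF[6]=4
Reversed output: muffin$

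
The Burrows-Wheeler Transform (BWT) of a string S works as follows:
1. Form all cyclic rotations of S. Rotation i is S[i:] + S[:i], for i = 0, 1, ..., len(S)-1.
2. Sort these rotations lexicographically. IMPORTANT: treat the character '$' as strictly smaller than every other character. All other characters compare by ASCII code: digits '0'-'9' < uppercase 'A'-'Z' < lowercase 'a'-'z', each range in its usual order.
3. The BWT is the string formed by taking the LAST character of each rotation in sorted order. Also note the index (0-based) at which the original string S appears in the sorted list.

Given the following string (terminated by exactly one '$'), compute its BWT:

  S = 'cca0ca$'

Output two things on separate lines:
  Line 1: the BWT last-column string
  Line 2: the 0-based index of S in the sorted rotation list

Answer: aacc0c$
6

Derivation:
All 7 rotations (rotation i = S[i:]+S[:i]):
  rot[0] = cca0ca$
  rot[1] = ca0ca$c
  rot[2] = a0ca$cc
  rot[3] = 0ca$cca
  rot[4] = ca$cca0
  rot[5] = a$cca0c
  rot[6] = $cca0ca
Sorted (with $ < everything):
  sorted[0] = $cca0ca  (last char: 'a')
  sorted[1] = 0ca$cca  (last char: 'a')
  sorted[2] = a$cca0c  (last char: 'c')
  sorted[3] = a0ca$cc  (last char: 'c')
  sorted[4] = ca$cca0  (last char: '0')
  sorted[5] = ca0ca$c  (last char: 'c')
  sorted[6] = cca0ca$  (last char: '$')
Last column: aacc0c$
Original string S is at sorted index 6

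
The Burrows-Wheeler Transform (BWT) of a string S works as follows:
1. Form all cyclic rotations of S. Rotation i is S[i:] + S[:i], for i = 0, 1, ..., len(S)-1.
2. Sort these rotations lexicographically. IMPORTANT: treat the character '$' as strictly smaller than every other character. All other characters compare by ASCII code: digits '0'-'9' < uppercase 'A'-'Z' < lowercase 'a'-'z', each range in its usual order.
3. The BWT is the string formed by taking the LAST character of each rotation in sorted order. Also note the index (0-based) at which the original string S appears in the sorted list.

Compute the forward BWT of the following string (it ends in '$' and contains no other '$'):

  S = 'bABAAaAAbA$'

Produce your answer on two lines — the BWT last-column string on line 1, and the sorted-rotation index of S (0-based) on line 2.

Answer: AbBabAAAAA$
10

Derivation:
All 11 rotations (rotation i = S[i:]+S[:i]):
  rot[0] = bABAAaAAbA$
  rot[1] = ABAAaAAbA$b
  rot[2] = BAAaAAbA$bA
  rot[3] = AAaAAbA$bAB
  rot[4] = AaAAbA$bABA
  rot[5] = aAAbA$bABAA
  rot[6] = AAbA$bABAAa
  rot[7] = AbA$bABAAaA
  rot[8] = bA$bABAAaAA
  rot[9] = A$bABAAaAAb
  rot[10] = $bABAAaAAbA
Sorted (with $ < everything):
  sorted[0] = $bABAAaAAbA  (last char: 'A')
  sorted[1] = A$bABAAaAAb  (last char: 'b')
  sorted[2] = AAaAAbA$bAB  (last char: 'B')
  sorted[3] = AAbA$bABAAa  (last char: 'a')
  sorted[4] = ABAAaAAbA$b  (last char: 'b')
  sorted[5] = AaAAbA$bABA  (last char: 'A')
  sorted[6] = AbA$bABAAaA  (last char: 'A')
  sorted[7] = BAAaAAbA$bA  (last char: 'A')
  sorted[8] = aAAbA$bABAA  (last char: 'A')
  sorted[9] = bA$bABAAaAA  (last char: 'A')
  sorted[10] = bABAAaAAbA$  (last char: '$')
Last column: AbBabAAAAA$
Original string S is at sorted index 10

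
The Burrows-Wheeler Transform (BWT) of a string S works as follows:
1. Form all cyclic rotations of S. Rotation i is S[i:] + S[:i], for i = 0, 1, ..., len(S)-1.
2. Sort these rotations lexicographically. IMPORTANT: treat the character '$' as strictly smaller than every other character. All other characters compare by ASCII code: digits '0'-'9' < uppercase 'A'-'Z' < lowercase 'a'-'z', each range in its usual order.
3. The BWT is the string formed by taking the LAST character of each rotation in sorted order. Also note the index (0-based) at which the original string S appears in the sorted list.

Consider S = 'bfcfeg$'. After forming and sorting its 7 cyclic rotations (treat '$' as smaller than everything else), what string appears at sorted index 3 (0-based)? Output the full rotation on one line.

All 7 rotations (rotation i = S[i:]+S[:i]):
  rot[0] = bfcfeg$
  rot[1] = fcfeg$b
  rot[2] = cfeg$bf
  rot[3] = feg$bfc
  rot[4] = eg$bfcf
  rot[5] = g$bfcfe
  rot[6] = $bfcfeg
Sorted (with $ < everything):
  sorted[0] = $bfcfeg
  sorted[1] = bfcfeg$
  sorted[2] = cfeg$bf
  sorted[3] = eg$bfcf
  sorted[4] = fcfeg$b
  sorted[5] = feg$bfc
  sorted[6] = g$bfcfe
sorted[3] = eg$bfcf

Answer: eg$bfcf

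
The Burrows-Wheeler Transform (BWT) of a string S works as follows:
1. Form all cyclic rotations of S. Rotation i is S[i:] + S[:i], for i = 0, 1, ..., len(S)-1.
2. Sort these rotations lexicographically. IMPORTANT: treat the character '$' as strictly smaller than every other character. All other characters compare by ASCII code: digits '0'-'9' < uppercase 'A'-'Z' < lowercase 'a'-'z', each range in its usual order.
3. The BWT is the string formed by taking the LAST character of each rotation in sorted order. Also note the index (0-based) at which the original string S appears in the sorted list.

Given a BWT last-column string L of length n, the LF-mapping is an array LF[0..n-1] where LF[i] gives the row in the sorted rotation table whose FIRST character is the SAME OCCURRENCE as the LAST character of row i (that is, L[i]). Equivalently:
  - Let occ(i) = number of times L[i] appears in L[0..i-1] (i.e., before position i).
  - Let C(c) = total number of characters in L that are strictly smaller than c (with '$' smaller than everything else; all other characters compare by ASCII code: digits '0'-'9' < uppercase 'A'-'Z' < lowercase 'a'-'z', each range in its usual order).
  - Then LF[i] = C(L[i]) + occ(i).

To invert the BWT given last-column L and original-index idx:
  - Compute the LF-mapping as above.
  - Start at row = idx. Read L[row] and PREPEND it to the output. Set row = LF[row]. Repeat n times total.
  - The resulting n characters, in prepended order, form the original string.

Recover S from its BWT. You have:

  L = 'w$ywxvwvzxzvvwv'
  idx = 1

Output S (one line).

LF mapping: 6 0 12 7 10 1 8 2 13 11 14 3 4 9 5
Walk LF starting at row 1, prepending L[row]:
  step 1: row=1, L[1]='$', prepend. Next row=LF[1]=0
  step 2: row=0, L[0]='w', prepend. Next row=LF[0]=6
  step 3: row=6, L[6]='w', prepend. Next row=LF[6]=8
  step 4: row=8, L[8]='z', prepend. Next row=LF[8]=13
  step 5: row=13, L[13]='w', prepend. Next row=LF[13]=9
  step 6: row=9, L[9]='x', prepend. Next row=LF[9]=11
  step 7: row=11, L[11]='v', prepend. Next row=LF[11]=3
  step 8: row=3, L[3]='w', prepend. Next row=LF[3]=7
  step 9: row=7, L[7]='v', prepend. Next row=LF[7]=2
  step 10: row=2, L[2]='y', prepend. Next row=LF[2]=12
  step 11: row=12, L[12]='v', prepend. Next row=LF[12]=4
  step 12: row=4, L[4]='x', prepend. Next row=LF[4]=10
  step 13: row=10, L[10]='z', prepend. Next row=LF[10]=14
  step 14: row=14, L[14]='v', prepend. Next row=LF[14]=5
  step 15: row=5, L[5]='v', prepend. Next row=LF[5]=1
Reversed output: vvzxvyvwvxwzww$

Answer: vvzxvyvwvxwzww$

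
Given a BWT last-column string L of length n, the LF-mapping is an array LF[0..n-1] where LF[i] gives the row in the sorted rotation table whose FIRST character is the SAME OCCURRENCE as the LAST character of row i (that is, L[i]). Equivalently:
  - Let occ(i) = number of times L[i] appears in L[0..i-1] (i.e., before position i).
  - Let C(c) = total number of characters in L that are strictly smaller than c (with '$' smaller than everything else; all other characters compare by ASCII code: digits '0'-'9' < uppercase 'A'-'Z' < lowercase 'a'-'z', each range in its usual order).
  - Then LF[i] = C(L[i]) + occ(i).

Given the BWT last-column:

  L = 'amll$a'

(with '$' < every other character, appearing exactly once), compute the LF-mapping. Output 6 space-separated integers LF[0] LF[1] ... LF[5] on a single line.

Char counts: '$':1, 'a':2, 'l':2, 'm':1
C (first-col start): C('$')=0, C('a')=1, C('l')=3, C('m')=5
L[0]='a': occ=0, LF[0]=C('a')+0=1+0=1
L[1]='m': occ=0, LF[1]=C('m')+0=5+0=5
L[2]='l': occ=0, LF[2]=C('l')+0=3+0=3
L[3]='l': occ=1, LF[3]=C('l')+1=3+1=4
L[4]='$': occ=0, LF[4]=C('$')+0=0+0=0
L[5]='a': occ=1, LF[5]=C('a')+1=1+1=2

Answer: 1 5 3 4 0 2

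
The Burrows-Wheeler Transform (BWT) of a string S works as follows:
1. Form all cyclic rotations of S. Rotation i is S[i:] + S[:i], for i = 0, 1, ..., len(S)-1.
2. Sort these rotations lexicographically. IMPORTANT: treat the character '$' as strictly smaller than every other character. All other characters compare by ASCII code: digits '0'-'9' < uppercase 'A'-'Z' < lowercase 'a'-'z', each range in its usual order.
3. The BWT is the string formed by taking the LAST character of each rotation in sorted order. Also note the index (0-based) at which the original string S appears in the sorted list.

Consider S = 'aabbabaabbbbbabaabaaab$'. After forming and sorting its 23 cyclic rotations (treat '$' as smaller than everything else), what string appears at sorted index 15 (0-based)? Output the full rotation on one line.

All 23 rotations (rotation i = S[i:]+S[:i]):
  rot[0] = aabbabaabbbbbabaabaaab$
  rot[1] = abbabaabbbbbabaabaaab$a
  rot[2] = bbabaabbbbbabaabaaab$aa
  rot[3] = babaabbbbbabaabaaab$aab
  rot[4] = abaabbbbbabaabaaab$aabb
  rot[5] = baabbbbbabaabaaab$aabba
  rot[6] = aabbbbbabaabaaab$aabbab
  rot[7] = abbbbbabaabaaab$aabbaba
  rot[8] = bbbbbabaabaaab$aabbabaa
  rot[9] = bbbbabaabaaab$aabbabaab
  rot[10] = bbbabaabaaab$aabbabaabb
  rot[11] = bbabaabaaab$aabbabaabbb
  rot[12] = babaabaaab$aabbabaabbbb
  rot[13] = abaabaaab$aabbabaabbbbb
  rot[14] = baabaaab$aabbabaabbbbba
  rot[15] = aabaaab$aabbabaabbbbbab
  rot[16] = abaaab$aabbabaabbbbbaba
  rot[17] = baaab$aabbabaabbbbbabaa
  rot[18] = aaab$aabbabaabbbbbabaab
  rot[19] = aab$aabbabaabbbbbabaaba
  rot[20] = ab$aabbabaabbbbbabaabaa
  rot[21] = b$aabbabaabbbbbabaabaaa
  rot[22] = $aabbabaabbbbbabaabaaab
Sorted (with $ < everything):
  sorted[0] = $aabbabaabbbbbabaabaaab
  sorted[1] = aaab$aabbabaabbbbbabaab
  sorted[2] = aab$aabbabaabbbbbabaaba
  sorted[3] = aabaaab$aabbabaabbbbbab
  sorted[4] = aabbabaabbbbbabaabaaab$
  sorted[5] = aabbbbbabaabaaab$aabbab
  sorted[6] = ab$aabbabaabbbbbabaabaa
  sorted[7] = abaaab$aabbabaabbbbbaba
  sorted[8] = abaabaaab$aabbabaabbbbb
  sorted[9] = abaabbbbbabaabaaab$aabb
  sorted[10] = abbabaabbbbbabaabaaab$a
  sorted[11] = abbbbbabaabaaab$aabbaba
  sorted[12] = b$aabbabaabbbbbabaabaaa
  sorted[13] = baaab$aabbabaabbbbbabaa
  sorted[14] = baabaaab$aabbabaabbbbba
  sorted[15] = baabbbbbabaabaaab$aabba
  sorted[16] = babaabaaab$aabbabaabbbb
  sorted[17] = babaabbbbbabaabaaab$aab
  sorted[18] = bbabaabaaab$aabbabaabbb
  sorted[19] = bbabaabbbbbabaabaaab$aa
  sorted[20] = bbbabaabaaab$aabbabaabb
  sorted[21] = bbbbabaabaaab$aabbabaab
  sorted[22] = bbbbbabaabaaab$aabbabaa
sorted[15] = baabbbbbabaabaaab$aabba

Answer: baabbbbbabaabaaab$aabba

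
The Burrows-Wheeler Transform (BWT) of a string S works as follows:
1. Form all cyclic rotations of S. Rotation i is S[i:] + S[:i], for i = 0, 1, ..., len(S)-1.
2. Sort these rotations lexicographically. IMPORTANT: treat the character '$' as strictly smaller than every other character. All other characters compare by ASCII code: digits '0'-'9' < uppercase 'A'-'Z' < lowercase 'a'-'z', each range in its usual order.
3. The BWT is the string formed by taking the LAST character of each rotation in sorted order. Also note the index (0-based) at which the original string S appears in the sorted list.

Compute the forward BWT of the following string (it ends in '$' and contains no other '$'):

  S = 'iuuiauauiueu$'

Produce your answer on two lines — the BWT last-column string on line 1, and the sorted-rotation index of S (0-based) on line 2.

All 13 rotations (rotation i = S[i:]+S[:i]):
  rot[0] = iuuiauauiueu$
  rot[1] = uuiauauiueu$i
  rot[2] = uiauauiueu$iu
  rot[3] = iauauiueu$iuu
  rot[4] = auauiueu$iuui
  rot[5] = uauiueu$iuuia
  rot[6] = auiueu$iuuiau
  rot[7] = uiueu$iuuiaua
  rot[8] = iueu$iuuiauau
  rot[9] = ueu$iuuiauaui
  rot[10] = eu$iuuiauauiu
  rot[11] = u$iuuiauauiue
  rot[12] = $iuuiauauiueu
Sorted (with $ < everything):
  sorted[0] = $iuuiauauiueu  (last char: 'u')
  sorted[1] = auauiueu$iuui  (last char: 'i')
  sorted[2] = auiueu$iuuiau  (last char: 'u')
  sorted[3] = eu$iuuiauauiu  (last char: 'u')
  sorted[4] = iauauiueu$iuu  (last char: 'u')
  sorted[5] = iueu$iuuiauau  (last char: 'u')
  sorted[6] = iuuiauauiueu$  (last char: '$')
  sorted[7] = u$iuuiauauiue  (last char: 'e')
  sorted[8] = uauiueu$iuuia  (last char: 'a')
  sorted[9] = ueu$iuuiauaui  (last char: 'i')
  sorted[10] = uiauauiueu$iu  (last char: 'u')
  sorted[11] = uiueu$iuuiaua  (last char: 'a')
  sorted[12] = uuiauauiueu$i  (last char: 'i')
Last column: uiuuuu$eaiuai
Original string S is at sorted index 6

Answer: uiuuuu$eaiuai
6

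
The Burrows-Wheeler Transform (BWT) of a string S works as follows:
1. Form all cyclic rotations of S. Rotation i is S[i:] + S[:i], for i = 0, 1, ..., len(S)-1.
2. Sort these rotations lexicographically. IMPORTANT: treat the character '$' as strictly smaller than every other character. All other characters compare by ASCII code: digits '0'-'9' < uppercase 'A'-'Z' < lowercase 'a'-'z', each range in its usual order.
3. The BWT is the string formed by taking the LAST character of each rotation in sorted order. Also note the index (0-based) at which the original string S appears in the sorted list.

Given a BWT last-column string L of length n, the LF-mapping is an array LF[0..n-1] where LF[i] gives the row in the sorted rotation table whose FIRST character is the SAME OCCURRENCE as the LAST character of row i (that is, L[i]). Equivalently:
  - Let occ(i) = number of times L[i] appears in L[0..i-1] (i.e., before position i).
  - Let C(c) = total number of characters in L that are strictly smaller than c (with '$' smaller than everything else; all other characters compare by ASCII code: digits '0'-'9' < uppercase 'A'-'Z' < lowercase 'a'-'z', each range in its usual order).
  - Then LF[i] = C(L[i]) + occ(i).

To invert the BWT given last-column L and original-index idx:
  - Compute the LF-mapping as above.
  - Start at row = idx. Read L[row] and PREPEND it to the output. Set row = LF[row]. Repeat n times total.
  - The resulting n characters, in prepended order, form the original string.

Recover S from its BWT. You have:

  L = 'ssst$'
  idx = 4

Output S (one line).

LF mapping: 1 2 3 4 0
Walk LF starting at row 4, prepending L[row]:
  step 1: row=4, L[4]='$', prepend. Next row=LF[4]=0
  step 2: row=0, L[0]='s', prepend. Next row=LF[0]=1
  step 3: row=1, L[1]='s', prepend. Next row=LF[1]=2
  step 4: row=2, L[2]='s', prepend. Next row=LF[2]=3
  step 5: row=3, L[3]='t', prepend. Next row=LF[3]=4
Reversed output: tsss$

Answer: tsss$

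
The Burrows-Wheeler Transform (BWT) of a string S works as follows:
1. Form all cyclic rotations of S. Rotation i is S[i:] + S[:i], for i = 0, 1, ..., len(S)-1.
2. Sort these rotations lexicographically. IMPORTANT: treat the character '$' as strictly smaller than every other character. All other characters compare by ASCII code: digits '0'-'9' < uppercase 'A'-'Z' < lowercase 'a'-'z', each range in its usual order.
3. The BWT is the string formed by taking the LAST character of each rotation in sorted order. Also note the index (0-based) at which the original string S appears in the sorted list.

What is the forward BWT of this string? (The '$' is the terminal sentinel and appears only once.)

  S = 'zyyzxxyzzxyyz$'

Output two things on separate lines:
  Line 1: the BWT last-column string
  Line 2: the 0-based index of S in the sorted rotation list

All 14 rotations (rotation i = S[i:]+S[:i]):
  rot[0] = zyyzxxyzzxyyz$
  rot[1] = yyzxxyzzxyyz$z
  rot[2] = yzxxyzzxyyz$zy
  rot[3] = zxxyzzxyyz$zyy
  rot[4] = xxyzzxyyz$zyyz
  rot[5] = xyzzxyyz$zyyzx
  rot[6] = yzzxyyz$zyyzxx
  rot[7] = zzxyyz$zyyzxxy
  rot[8] = zxyyz$zyyzxxyz
  rot[9] = xyyz$zyyzxxyzz
  rot[10] = yyz$zyyzxxyzzx
  rot[11] = yz$zyyzxxyzzxy
  rot[12] = z$zyyzxxyzzxyy
  rot[13] = $zyyzxxyzzxyyz
Sorted (with $ < everything):
  sorted[0] = $zyyzxxyzzxyyz  (last char: 'z')
  sorted[1] = xxyzzxyyz$zyyz  (last char: 'z')
  sorted[2] = xyyz$zyyzxxyzz  (last char: 'z')
  sorted[3] = xyzzxyyz$zyyzx  (last char: 'x')
  sorted[4] = yyz$zyyzxxyzzx  (last char: 'x')
  sorted[5] = yyzxxyzzxyyz$z  (last char: 'z')
  sorted[6] = yz$zyyzxxyzzxy  (last char: 'y')
  sorted[7] = yzxxyzzxyyz$zy  (last char: 'y')
  sorted[8] = yzzxyyz$zyyzxx  (last char: 'x')
  sorted[9] = z$zyyzxxyzzxyy  (last char: 'y')
  sorted[10] = zxxyzzxyyz$zyy  (last char: 'y')
  sorted[11] = zxyyz$zyyzxxyz  (last char: 'z')
  sorted[12] = zyyzxxyzzxyyz$  (last char: '$')
  sorted[13] = zzxyyz$zyyzxxy  (last char: 'y')
Last column: zzzxxzyyxyyz$y
Original string S is at sorted index 12

Answer: zzzxxzyyxyyz$y
12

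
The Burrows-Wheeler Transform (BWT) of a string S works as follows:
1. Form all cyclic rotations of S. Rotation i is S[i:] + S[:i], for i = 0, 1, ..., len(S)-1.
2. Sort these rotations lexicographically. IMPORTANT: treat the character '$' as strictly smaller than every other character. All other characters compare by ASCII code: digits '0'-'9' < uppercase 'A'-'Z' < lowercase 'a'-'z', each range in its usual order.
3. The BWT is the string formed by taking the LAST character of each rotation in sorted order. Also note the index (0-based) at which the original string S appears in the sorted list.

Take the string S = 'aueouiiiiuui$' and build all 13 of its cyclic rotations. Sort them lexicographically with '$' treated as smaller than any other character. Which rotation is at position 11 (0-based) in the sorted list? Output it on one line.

Answer: uiiiiuui$aueo

Derivation:
All 13 rotations (rotation i = S[i:]+S[:i]):
  rot[0] = aueouiiiiuui$
  rot[1] = ueouiiiiuui$a
  rot[2] = eouiiiiuui$au
  rot[3] = ouiiiiuui$aue
  rot[4] = uiiiiuui$aueo
  rot[5] = iiiiuui$aueou
  rot[6] = iiiuui$aueoui
  rot[7] = iiuui$aueouii
  rot[8] = iuui$aueouiii
  rot[9] = uui$aueouiiii
  rot[10] = ui$aueouiiiiu
  rot[11] = i$aueouiiiiuu
  rot[12] = $aueouiiiiuui
Sorted (with $ < everything):
  sorted[0] = $aueouiiiiuui
  sorted[1] = aueouiiiiuui$
  sorted[2] = eouiiiiuui$au
  sorted[3] = i$aueouiiiiuu
  sorted[4] = iiiiuui$aueou
  sorted[5] = iiiuui$aueoui
  sorted[6] = iiuui$aueouii
  sorted[7] = iuui$aueouiii
  sorted[8] = ouiiiiuui$aue
  sorted[9] = ueouiiiiuui$a
  sorted[10] = ui$aueouiiiiu
  sorted[11] = uiiiiuui$aueo
  sorted[12] = uui$aueouiiii
sorted[11] = uiiiiuui$aueo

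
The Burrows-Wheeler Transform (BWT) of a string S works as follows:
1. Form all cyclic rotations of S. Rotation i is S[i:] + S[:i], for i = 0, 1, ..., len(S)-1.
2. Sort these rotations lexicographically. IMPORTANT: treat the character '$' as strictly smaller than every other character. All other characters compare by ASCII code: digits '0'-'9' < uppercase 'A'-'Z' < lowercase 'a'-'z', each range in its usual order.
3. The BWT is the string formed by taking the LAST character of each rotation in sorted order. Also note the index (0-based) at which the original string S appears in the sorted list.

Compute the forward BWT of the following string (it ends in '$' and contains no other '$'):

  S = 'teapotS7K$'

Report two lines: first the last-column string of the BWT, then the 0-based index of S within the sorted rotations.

All 10 rotations (rotation i = S[i:]+S[:i]):
  rot[0] = teapotS7K$
  rot[1] = eapotS7K$t
  rot[2] = apotS7K$te
  rot[3] = potS7K$tea
  rot[4] = otS7K$teap
  rot[5] = tS7K$teapo
  rot[6] = S7K$teapot
  rot[7] = 7K$teapotS
  rot[8] = K$teapotS7
  rot[9] = $teapotS7K
Sorted (with $ < everything):
  sorted[0] = $teapotS7K  (last char: 'K')
  sorted[1] = 7K$teapotS  (last char: 'S')
  sorted[2] = K$teapotS7  (last char: '7')
  sorted[3] = S7K$teapot  (last char: 't')
  sorted[4] = apotS7K$te  (last char: 'e')
  sorted[5] = eapotS7K$t  (last char: 't')
  sorted[6] = otS7K$teap  (last char: 'p')
  sorted[7] = potS7K$tea  (last char: 'a')
  sorted[8] = tS7K$teapo  (last char: 'o')
  sorted[9] = teapotS7K$  (last char: '$')
Last column: KS7tetpao$
Original string S is at sorted index 9

Answer: KS7tetpao$
9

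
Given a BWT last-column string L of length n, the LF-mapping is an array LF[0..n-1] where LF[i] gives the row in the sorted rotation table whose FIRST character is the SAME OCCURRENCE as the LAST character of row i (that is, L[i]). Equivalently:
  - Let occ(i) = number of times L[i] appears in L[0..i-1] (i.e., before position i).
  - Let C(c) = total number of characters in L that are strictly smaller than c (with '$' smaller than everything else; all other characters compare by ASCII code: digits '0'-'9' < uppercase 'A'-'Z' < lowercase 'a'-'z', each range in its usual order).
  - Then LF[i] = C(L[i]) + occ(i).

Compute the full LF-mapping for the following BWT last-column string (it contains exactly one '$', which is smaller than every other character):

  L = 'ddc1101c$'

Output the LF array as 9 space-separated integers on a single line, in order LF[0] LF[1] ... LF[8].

Char counts: '$':1, '0':1, '1':3, 'c':2, 'd':2
C (first-col start): C('$')=0, C('0')=1, C('1')=2, C('c')=5, C('d')=7
L[0]='d': occ=0, LF[0]=C('d')+0=7+0=7
L[1]='d': occ=1, LF[1]=C('d')+1=7+1=8
L[2]='c': occ=0, LF[2]=C('c')+0=5+0=5
L[3]='1': occ=0, LF[3]=C('1')+0=2+0=2
L[4]='1': occ=1, LF[4]=C('1')+1=2+1=3
L[5]='0': occ=0, LF[5]=C('0')+0=1+0=1
L[6]='1': occ=2, LF[6]=C('1')+2=2+2=4
L[7]='c': occ=1, LF[7]=C('c')+1=5+1=6
L[8]='$': occ=0, LF[8]=C('$')+0=0+0=0

Answer: 7 8 5 2 3 1 4 6 0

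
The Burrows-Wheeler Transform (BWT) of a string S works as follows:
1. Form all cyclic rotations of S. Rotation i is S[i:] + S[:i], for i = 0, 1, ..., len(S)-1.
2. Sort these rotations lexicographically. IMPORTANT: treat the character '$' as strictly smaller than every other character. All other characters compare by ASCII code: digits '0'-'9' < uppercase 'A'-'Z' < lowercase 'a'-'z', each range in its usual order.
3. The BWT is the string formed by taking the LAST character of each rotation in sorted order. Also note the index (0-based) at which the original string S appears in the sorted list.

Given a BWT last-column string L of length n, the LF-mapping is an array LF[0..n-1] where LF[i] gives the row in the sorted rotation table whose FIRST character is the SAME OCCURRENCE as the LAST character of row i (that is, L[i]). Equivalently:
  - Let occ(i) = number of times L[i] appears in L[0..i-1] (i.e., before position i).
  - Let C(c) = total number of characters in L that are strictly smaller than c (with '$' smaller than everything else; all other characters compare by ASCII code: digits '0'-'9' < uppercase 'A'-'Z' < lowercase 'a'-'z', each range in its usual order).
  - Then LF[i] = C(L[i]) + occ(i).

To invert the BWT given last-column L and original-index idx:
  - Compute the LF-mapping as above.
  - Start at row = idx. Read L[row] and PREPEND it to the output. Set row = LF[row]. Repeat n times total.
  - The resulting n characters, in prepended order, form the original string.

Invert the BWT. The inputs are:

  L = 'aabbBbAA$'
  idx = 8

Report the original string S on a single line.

LF mapping: 4 5 6 7 3 8 1 2 0
Walk LF starting at row 8, prepending L[row]:
  step 1: row=8, L[8]='$', prepend. Next row=LF[8]=0
  step 2: row=0, L[0]='a', prepend. Next row=LF[0]=4
  step 3: row=4, L[4]='B', prepend. Next row=LF[4]=3
  step 4: row=3, L[3]='b', prepend. Next row=LF[3]=7
  step 5: row=7, L[7]='A', prepend. Next row=LF[7]=2
  step 6: row=2, L[2]='b', prepend. Next row=LF[2]=6
  step 7: row=6, L[6]='A', prepend. Next row=LF[6]=1
  step 8: row=1, L[1]='a', prepend. Next row=LF[1]=5
  step 9: row=5, L[5]='b', prepend. Next row=LF[5]=8
Reversed output: baAbAbBa$

Answer: baAbAbBa$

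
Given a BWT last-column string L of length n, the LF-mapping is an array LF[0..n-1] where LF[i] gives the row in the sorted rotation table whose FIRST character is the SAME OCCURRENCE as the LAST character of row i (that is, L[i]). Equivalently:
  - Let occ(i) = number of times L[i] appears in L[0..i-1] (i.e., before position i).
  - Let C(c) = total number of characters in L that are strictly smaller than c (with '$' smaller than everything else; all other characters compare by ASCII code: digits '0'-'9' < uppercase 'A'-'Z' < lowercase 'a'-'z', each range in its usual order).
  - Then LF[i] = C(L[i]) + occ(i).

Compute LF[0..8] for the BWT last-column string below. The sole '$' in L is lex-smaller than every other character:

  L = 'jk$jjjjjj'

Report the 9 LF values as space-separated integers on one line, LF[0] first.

Char counts: '$':1, 'j':7, 'k':1
C (first-col start): C('$')=0, C('j')=1, C('k')=8
L[0]='j': occ=0, LF[0]=C('j')+0=1+0=1
L[1]='k': occ=0, LF[1]=C('k')+0=8+0=8
L[2]='$': occ=0, LF[2]=C('$')+0=0+0=0
L[3]='j': occ=1, LF[3]=C('j')+1=1+1=2
L[4]='j': occ=2, LF[4]=C('j')+2=1+2=3
L[5]='j': occ=3, LF[5]=C('j')+3=1+3=4
L[6]='j': occ=4, LF[6]=C('j')+4=1+4=5
L[7]='j': occ=5, LF[7]=C('j')+5=1+5=6
L[8]='j': occ=6, LF[8]=C('j')+6=1+6=7

Answer: 1 8 0 2 3 4 5 6 7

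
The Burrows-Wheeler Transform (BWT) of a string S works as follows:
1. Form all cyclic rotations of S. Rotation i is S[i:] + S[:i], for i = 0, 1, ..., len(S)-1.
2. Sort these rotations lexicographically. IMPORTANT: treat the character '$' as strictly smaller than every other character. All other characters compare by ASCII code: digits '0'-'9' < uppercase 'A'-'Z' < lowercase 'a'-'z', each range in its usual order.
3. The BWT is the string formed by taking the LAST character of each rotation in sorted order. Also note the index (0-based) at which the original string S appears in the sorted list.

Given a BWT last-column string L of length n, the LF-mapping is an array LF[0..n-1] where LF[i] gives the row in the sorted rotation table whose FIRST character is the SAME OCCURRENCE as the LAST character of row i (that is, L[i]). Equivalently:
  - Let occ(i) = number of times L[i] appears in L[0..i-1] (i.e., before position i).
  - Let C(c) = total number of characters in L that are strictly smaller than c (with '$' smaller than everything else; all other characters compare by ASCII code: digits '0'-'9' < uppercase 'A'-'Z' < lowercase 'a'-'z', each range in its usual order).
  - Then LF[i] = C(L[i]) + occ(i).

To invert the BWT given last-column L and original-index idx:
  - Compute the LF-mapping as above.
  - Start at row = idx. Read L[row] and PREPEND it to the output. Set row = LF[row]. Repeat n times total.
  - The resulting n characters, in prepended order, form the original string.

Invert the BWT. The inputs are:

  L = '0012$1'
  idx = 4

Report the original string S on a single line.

Answer: 12100$

Derivation:
LF mapping: 1 2 3 5 0 4
Walk LF starting at row 4, prepending L[row]:
  step 1: row=4, L[4]='$', prepend. Next row=LF[4]=0
  step 2: row=0, L[0]='0', prepend. Next row=LF[0]=1
  step 3: row=1, L[1]='0', prepend. Next row=LF[1]=2
  step 4: row=2, L[2]='1', prepend. Next row=LF[2]=3
  step 5: row=3, L[3]='2', prepend. Next row=LF[3]=5
  step 6: row=5, L[5]='1', prepend. Next row=LF[5]=4
Reversed output: 12100$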